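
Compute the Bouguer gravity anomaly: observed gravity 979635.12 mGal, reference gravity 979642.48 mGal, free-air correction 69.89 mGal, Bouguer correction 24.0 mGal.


BA = g_obs - g_ref + FAC - BC
= 979635.12 - 979642.48 + 69.89 - 24.0
= 38.53 mGal

38.53


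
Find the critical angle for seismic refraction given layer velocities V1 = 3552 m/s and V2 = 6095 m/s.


V1/V2 = 3552/6095 = 0.582773
theta_c = arcsin(0.582773) = 35.6458 degrees

35.6458


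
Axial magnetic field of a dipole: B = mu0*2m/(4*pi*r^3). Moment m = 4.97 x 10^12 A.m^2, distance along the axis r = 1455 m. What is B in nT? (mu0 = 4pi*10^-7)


m = 4.97 x 10^12 = 4970000000000 A.m^2
2m = 9940000000000 A.m^2
r^3 = 1455^3 = 3080271375
B = (4pi*10^-7) * 9940000000000 / (4*pi * 3080271375) * 1e9
= 12490972.390673 / 38707831691.05 * 1e9
= 322698.8401 nT

322698.8401


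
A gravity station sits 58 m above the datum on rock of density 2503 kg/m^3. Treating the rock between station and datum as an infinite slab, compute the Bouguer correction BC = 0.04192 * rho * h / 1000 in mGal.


BC = 0.04192 * rho * h / 1000
= 0.04192 * 2503 * 58 / 1000
= 6.0857 mGal

6.0857


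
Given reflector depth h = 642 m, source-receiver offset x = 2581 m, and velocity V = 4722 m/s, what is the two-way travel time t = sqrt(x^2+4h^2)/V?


x^2 + 4h^2 = 2581^2 + 4*642^2 = 6661561 + 1648656 = 8310217
sqrt(8310217) = 2882.7447
t = 2882.7447 / 4722 = 0.6105 s

0.6105


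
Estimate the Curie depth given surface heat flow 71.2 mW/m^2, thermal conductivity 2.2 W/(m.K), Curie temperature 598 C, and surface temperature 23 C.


T_Curie - T_surf = 598 - 23 = 575 C
Convert q to W/m^2: 71.2 mW/m^2 = 0.0712 W/m^2
d = 575 * 2.2 / 0.0712 = 17766.85 m

17766.85


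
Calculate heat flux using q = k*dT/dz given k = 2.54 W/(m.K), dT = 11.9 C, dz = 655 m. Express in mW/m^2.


q = k * dT / dz * 1000
= 2.54 * 11.9 / 655 * 1000
= 0.046147 * 1000
= 46.1466 mW/m^2

46.1466


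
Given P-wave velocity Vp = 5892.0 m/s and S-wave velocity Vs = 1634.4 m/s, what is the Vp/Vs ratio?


Vp/Vs = 5892.0 / 1634.4
= 3.605

3.605


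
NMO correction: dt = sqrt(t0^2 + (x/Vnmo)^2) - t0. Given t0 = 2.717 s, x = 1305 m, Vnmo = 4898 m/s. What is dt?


x/Vnmo = 1305/4898 = 0.266435
(x/Vnmo)^2 = 0.070988
t0^2 = 7.382089
sqrt(7.382089 + 0.070988) = 2.730032
dt = 2.730032 - 2.717 = 0.013032

0.013032


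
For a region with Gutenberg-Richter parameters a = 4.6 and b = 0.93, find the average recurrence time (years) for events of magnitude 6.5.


log10(N) = 4.6 - 0.93*6.5 = -1.445
N = 10^-1.445 = 0.035892
T = 1/N = 1/0.035892 = 27.8612 years

27.8612


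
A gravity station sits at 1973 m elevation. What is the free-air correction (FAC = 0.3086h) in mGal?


FAC = 0.3086 * h
= 0.3086 * 1973
= 608.8678 mGal

608.8678


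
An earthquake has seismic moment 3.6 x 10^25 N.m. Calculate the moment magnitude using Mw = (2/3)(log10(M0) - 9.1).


log10(M0) = log10(3.6 x 10^25) = 25.5563
Mw = 2/3 * (25.5563 - 9.1)
= 2/3 * 16.4563
= 10.97

10.97


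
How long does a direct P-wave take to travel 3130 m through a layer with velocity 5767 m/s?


t = x / V
= 3130 / 5767
= 0.5427 s

0.5427


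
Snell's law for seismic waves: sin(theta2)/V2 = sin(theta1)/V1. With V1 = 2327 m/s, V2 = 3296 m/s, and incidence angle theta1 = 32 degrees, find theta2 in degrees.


sin(theta1) = sin(32 deg) = 0.529919
sin(theta2) = V2/V1 * sin(theta1) = 3296/2327 * 0.529919 = 0.750586
theta2 = arcsin(0.750586) = 48.6412 degrees

48.6412


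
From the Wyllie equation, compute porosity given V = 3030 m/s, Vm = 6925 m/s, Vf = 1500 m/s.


1/V - 1/Vm = 1/3030 - 1/6925 = 0.00018563
1/Vf - 1/Vm = 1/1500 - 1/6925 = 0.00052226
phi = 0.00018563 / 0.00052226 = 0.3554

0.3554


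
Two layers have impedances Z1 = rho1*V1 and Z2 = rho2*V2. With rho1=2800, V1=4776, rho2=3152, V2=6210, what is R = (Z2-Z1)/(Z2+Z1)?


Z1 = 2800 * 4776 = 13372800
Z2 = 3152 * 6210 = 19573920
R = (19573920 - 13372800) / (19573920 + 13372800) = 6201120 / 32946720 = 0.1882

0.1882


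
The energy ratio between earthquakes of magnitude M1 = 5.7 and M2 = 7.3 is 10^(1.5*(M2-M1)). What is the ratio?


M2 - M1 = 7.3 - 5.7 = 1.6
1.5 * 1.6 = 2.4
ratio = 10^2.4 = 251.19

251.19


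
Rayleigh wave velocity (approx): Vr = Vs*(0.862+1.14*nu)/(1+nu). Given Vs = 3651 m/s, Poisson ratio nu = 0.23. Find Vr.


Numerator factor = 0.862 + 1.14*0.23 = 1.1242
Denominator = 1 + 0.23 = 1.23
Vr = 3651 * 1.1242 / 1.23 = 3336.95 m/s

3336.95


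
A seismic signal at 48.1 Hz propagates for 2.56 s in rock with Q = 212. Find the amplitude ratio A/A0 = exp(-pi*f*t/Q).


pi*f*t/Q = pi*48.1*2.56/212 = 1.824732
A/A0 = exp(-1.824732) = 0.161261

0.161261


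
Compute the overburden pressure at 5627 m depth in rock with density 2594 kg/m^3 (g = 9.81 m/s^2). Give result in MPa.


P = rho * g * z / 1e6
= 2594 * 9.81 * 5627 / 1e6
= 143191056.78 / 1e6
= 143.1911 MPa

143.1911


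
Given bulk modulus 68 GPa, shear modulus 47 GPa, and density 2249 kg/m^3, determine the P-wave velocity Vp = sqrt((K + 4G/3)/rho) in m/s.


First compute the effective modulus:
K + 4G/3 = 68e9 + 4*47e9/3 = 130666666666.67 Pa
Then divide by density:
130666666666.67 / 2249 = 58099896.2502 Pa/(kg/m^3)
Take the square root:
Vp = sqrt(58099896.2502) = 7622.33 m/s

7622.33


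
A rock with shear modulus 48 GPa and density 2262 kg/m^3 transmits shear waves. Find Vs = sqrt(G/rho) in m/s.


Convert G to Pa: G = 48e9 Pa
Compute G/rho = 48e9 / 2262 = 21220159.1512
Vs = sqrt(21220159.1512) = 4606.53 m/s

4606.53


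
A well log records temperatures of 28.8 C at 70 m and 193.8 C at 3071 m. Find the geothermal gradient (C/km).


dT = 193.8 - 28.8 = 165.0 C
dz = 3071 - 70 = 3001 m
gradient = dT/dz * 1000 = 165.0/3001 * 1000 = 54.9817 C/km

54.9817


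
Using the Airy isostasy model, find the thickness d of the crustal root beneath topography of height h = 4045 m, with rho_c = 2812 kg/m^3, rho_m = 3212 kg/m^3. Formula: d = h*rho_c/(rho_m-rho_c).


rho_m - rho_c = 3212 - 2812 = 400
d = 4045 * 2812 / 400
= 11374540 / 400
= 28436.35 m

28436.35


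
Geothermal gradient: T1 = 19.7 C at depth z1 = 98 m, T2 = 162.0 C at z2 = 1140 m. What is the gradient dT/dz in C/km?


dT = 162.0 - 19.7 = 142.3 C
dz = 1140 - 98 = 1042 m
gradient = dT/dz * 1000 = 142.3/1042 * 1000 = 136.5643 C/km

136.5643


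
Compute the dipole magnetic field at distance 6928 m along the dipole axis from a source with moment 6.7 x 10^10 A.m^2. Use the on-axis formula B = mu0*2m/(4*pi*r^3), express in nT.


m = 6.7 x 10^10 = 67000000000 A.m^2
2m = 134000000000 A.m^2
r^3 = 6928^3 = 332524490752
B = (4pi*10^-7) * 134000000000 / (4*pi * 332524490752) * 1e9
= 168389.366232 / 4178625989140.68 * 1e9
= 40.2978 nT

40.2978


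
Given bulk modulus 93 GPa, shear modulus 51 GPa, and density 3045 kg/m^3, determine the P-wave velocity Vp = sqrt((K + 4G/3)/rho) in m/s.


First compute the effective modulus:
K + 4G/3 = 93e9 + 4*51e9/3 = 161000000000.0 Pa
Then divide by density:
161000000000.0 / 3045 = 52873563.2184 Pa/(kg/m^3)
Take the square root:
Vp = sqrt(52873563.2184) = 7271.42 m/s

7271.42


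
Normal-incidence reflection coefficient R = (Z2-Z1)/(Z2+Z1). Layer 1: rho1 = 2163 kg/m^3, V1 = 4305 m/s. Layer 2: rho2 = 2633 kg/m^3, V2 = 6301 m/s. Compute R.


Z1 = 2163 * 4305 = 9311715
Z2 = 2633 * 6301 = 16590533
R = (16590533 - 9311715) / (16590533 + 9311715) = 7278818 / 25902248 = 0.281

0.281


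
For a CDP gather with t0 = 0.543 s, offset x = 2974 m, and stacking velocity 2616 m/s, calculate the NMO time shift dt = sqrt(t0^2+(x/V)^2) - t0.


x/Vnmo = 2974/2616 = 1.13685
(x/Vnmo)^2 = 1.292428
t0^2 = 0.294849
sqrt(0.294849 + 1.292428) = 1.259872
dt = 1.259872 - 0.543 = 0.716872

0.716872


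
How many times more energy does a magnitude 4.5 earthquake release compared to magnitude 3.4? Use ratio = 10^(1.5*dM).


M2 - M1 = 4.5 - 3.4 = 1.1
1.5 * 1.1 = 1.65
ratio = 10^1.65 = 44.67

44.67


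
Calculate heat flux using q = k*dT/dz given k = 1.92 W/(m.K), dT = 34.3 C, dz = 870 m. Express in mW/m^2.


q = k * dT / dz * 1000
= 1.92 * 34.3 / 870 * 1000
= 0.075697 * 1000
= 75.6966 mW/m^2

75.6966


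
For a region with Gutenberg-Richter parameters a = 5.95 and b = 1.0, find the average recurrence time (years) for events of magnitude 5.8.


log10(N) = 5.95 - 1.0*5.8 = 0.15
N = 10^0.15 = 1.412538
T = 1/N = 1/1.412538 = 0.7079 years

0.7079


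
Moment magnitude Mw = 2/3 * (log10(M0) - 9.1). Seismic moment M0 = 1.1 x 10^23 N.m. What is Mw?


log10(M0) = log10(1.1 x 10^23) = 23.0414
Mw = 2/3 * (23.0414 - 9.1)
= 2/3 * 13.9414
= 9.29

9.29


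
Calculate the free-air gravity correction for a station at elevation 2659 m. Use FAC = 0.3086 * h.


FAC = 0.3086 * h
= 0.3086 * 2659
= 820.5674 mGal

820.5674


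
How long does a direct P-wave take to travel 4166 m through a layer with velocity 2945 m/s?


t = x / V
= 4166 / 2945
= 1.4146 s

1.4146


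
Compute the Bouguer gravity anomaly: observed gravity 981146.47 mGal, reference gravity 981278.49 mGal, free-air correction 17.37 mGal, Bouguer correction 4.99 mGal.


BA = g_obs - g_ref + FAC - BC
= 981146.47 - 981278.49 + 17.37 - 4.99
= -119.64 mGal

-119.64


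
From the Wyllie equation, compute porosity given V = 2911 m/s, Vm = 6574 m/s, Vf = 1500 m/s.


1/V - 1/Vm = 1/2911 - 1/6574 = 0.00019141
1/Vf - 1/Vm = 1/1500 - 1/6574 = 0.00051455
phi = 0.00019141 / 0.00051455 = 0.372

0.372


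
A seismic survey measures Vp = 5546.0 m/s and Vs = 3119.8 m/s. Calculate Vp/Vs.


Vp/Vs = 5546.0 / 3119.8
= 1.7777

1.7777


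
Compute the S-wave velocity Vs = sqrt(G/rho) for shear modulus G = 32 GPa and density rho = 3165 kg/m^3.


Convert G to Pa: G = 32e9 Pa
Compute G/rho = 32e9 / 3165 = 10110584.5182
Vs = sqrt(10110584.5182) = 3179.71 m/s

3179.71


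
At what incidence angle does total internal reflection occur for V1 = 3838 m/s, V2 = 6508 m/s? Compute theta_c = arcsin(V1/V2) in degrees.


V1/V2 = 3838/6508 = 0.589736
theta_c = arcsin(0.589736) = 36.1383 degrees

36.1383


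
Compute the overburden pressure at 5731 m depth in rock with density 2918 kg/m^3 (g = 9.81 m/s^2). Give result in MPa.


P = rho * g * z / 1e6
= 2918 * 9.81 * 5731 / 1e6
= 164053198.98 / 1e6
= 164.0532 MPa

164.0532


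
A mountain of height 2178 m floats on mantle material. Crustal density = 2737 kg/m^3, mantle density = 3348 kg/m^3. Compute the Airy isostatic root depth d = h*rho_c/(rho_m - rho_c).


rho_m - rho_c = 3348 - 2737 = 611
d = 2178 * 2737 / 611
= 5961186 / 611
= 9756.44 m

9756.44


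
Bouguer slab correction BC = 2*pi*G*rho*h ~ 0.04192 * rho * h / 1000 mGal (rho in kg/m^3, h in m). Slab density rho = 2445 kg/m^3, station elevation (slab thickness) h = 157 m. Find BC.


BC = 0.04192 * rho * h / 1000
= 0.04192 * 2445 * 157 / 1000
= 16.0916 mGal

16.0916


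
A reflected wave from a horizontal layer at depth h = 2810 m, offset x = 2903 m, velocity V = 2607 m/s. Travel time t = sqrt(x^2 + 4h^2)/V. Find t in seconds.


x^2 + 4h^2 = 2903^2 + 4*2810^2 = 8427409 + 31584400 = 40011809
sqrt(40011809) = 6325.4888
t = 6325.4888 / 2607 = 2.4263 s

2.4263


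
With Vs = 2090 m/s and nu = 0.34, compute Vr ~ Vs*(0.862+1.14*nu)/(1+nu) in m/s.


Numerator factor = 0.862 + 1.14*0.34 = 1.2496
Denominator = 1 + 0.34 = 1.34
Vr = 2090 * 1.2496 / 1.34 = 1949.0 m/s

1949.0


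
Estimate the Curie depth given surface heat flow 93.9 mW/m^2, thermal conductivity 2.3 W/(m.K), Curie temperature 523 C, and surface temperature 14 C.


T_Curie - T_surf = 523 - 14 = 509 C
Convert q to W/m^2: 93.9 mW/m^2 = 0.0939 W/m^2
d = 509 * 2.3 / 0.0939 = 12467.52 m

12467.52


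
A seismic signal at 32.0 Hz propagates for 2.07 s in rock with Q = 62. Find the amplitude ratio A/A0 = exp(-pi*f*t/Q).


pi*f*t/Q = pi*32.0*2.07/62 = 3.356437
A/A0 = exp(-3.356437) = 0.034859

0.034859


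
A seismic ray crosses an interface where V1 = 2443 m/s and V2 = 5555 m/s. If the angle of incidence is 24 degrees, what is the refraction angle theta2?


sin(theta1) = sin(24 deg) = 0.406737
sin(theta2) = V2/V1 * sin(theta1) = 5555/2443 * 0.406737 = 0.924856
theta2 = arcsin(0.924856) = 67.6466 degrees

67.6466


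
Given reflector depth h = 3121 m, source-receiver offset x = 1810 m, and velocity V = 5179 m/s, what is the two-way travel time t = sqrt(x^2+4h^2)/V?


x^2 + 4h^2 = 1810^2 + 4*3121^2 = 3276100 + 38962564 = 42238664
sqrt(42238664) = 6499.1279
t = 6499.1279 / 5179 = 1.2549 s

1.2549


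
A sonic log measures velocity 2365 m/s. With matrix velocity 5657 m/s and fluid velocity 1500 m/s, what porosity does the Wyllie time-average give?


1/V - 1/Vm = 1/2365 - 1/5657 = 0.00024606
1/Vf - 1/Vm = 1/1500 - 1/5657 = 0.00048989
phi = 0.00024606 / 0.00048989 = 0.5023

0.5023


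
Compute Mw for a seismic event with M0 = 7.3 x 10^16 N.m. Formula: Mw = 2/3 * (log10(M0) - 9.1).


log10(M0) = log10(7.3 x 10^16) = 16.8633
Mw = 2/3 * (16.8633 - 9.1)
= 2/3 * 7.7633
= 5.18

5.18


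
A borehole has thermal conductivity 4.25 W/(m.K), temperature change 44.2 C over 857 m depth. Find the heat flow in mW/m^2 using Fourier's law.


q = k * dT / dz * 1000
= 4.25 * 44.2 / 857 * 1000
= 0.219195 * 1000
= 219.1949 mW/m^2

219.1949


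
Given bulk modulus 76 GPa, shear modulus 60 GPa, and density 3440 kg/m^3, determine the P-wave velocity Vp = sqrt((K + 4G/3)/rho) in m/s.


First compute the effective modulus:
K + 4G/3 = 76e9 + 4*60e9/3 = 156000000000.0 Pa
Then divide by density:
156000000000.0 / 3440 = 45348837.2093 Pa/(kg/m^3)
Take the square root:
Vp = sqrt(45348837.2093) = 6734.15 m/s

6734.15


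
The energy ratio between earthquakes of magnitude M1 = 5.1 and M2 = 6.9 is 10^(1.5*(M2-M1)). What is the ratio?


M2 - M1 = 6.9 - 5.1 = 1.8
1.5 * 1.8 = 2.7
ratio = 10^2.7 = 501.19

501.19


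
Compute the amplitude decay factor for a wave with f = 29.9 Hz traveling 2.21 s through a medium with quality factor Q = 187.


pi*f*t/Q = pi*29.9*2.21/187 = 1.110125
A/A0 = exp(-1.110125) = 0.329518

0.329518


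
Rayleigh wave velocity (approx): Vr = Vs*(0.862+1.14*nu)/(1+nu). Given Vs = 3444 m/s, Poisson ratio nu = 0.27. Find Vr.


Numerator factor = 0.862 + 1.14*0.27 = 1.1698
Denominator = 1 + 0.27 = 1.27
Vr = 3444 * 1.1698 / 1.27 = 3172.28 m/s

3172.28


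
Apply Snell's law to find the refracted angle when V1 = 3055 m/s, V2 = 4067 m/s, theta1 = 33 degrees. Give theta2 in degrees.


sin(theta1) = sin(33 deg) = 0.544639
sin(theta2) = V2/V1 * sin(theta1) = 4067/3055 * 0.544639 = 0.725056
theta2 = arcsin(0.725056) = 46.4735 degrees

46.4735


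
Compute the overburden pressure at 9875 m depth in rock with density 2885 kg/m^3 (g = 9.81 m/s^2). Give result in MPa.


P = rho * g * z / 1e6
= 2885 * 9.81 * 9875 / 1e6
= 279480768.75 / 1e6
= 279.4808 MPa

279.4808


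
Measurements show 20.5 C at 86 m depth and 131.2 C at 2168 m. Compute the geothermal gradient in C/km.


dT = 131.2 - 20.5 = 110.7 C
dz = 2168 - 86 = 2082 m
gradient = dT/dz * 1000 = 110.7/2082 * 1000 = 53.17 C/km

53.17


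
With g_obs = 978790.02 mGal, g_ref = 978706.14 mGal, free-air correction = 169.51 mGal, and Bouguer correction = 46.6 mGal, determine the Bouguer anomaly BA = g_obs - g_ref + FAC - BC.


BA = g_obs - g_ref + FAC - BC
= 978790.02 - 978706.14 + 169.51 - 46.6
= 206.79 mGal

206.79


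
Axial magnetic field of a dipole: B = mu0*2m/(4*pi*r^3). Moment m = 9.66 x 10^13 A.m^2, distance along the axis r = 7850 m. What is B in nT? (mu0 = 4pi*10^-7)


m = 9.66 x 10^13 = 96600000000000 A.m^2
2m = 193200000000000 A.m^2
r^3 = 7850^3 = 483736625000
B = (4pi*10^-7) * 193200000000000 / (4*pi * 483736625000) * 1e9
= 242782280.269419 / 6078813709489.28 * 1e9
= 39939.0888 nT

39939.0888


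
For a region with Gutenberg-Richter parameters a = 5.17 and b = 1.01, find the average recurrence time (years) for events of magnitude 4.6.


log10(N) = 5.17 - 1.01*4.6 = 0.524
N = 10^0.524 = 3.34195
T = 1/N = 1/3.34195 = 0.2992 years

0.2992


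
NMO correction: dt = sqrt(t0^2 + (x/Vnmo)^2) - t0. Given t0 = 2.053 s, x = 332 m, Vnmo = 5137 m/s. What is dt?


x/Vnmo = 332/5137 = 0.064629
(x/Vnmo)^2 = 0.004177
t0^2 = 4.214809
sqrt(4.214809 + 0.004177) = 2.054017
dt = 2.054017 - 2.053 = 0.001017

0.001017


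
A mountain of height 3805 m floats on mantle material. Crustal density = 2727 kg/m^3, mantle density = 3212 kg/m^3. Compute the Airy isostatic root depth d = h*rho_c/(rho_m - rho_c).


rho_m - rho_c = 3212 - 2727 = 485
d = 3805 * 2727 / 485
= 10376235 / 485
= 21394.3 m

21394.3


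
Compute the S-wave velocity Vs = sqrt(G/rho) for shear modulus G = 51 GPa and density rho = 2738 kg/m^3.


Convert G to Pa: G = 51e9 Pa
Compute G/rho = 51e9 / 2738 = 18626734.843
Vs = sqrt(18626734.843) = 4315.87 m/s

4315.87


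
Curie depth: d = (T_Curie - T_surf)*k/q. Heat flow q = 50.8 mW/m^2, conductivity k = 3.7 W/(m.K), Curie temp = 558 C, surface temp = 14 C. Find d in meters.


T_Curie - T_surf = 558 - 14 = 544 C
Convert q to W/m^2: 50.8 mW/m^2 = 0.0508 W/m^2
d = 544 * 3.7 / 0.0508 = 39622.05 m

39622.05


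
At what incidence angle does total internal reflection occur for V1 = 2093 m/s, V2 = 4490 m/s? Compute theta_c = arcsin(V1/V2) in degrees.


V1/V2 = 2093/4490 = 0.466147
theta_c = arcsin(0.466147) = 27.7845 degrees

27.7845


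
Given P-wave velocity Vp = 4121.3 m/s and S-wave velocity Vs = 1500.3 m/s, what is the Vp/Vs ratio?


Vp/Vs = 4121.3 / 1500.3
= 2.747

2.747


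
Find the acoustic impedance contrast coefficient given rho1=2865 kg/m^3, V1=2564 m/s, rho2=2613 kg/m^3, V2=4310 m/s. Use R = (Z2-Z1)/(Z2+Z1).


Z1 = 2865 * 2564 = 7345860
Z2 = 2613 * 4310 = 11262030
R = (11262030 - 7345860) / (11262030 + 7345860) = 3916170 / 18607890 = 0.2105

0.2105


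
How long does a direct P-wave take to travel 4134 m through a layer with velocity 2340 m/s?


t = x / V
= 4134 / 2340
= 1.7667 s

1.7667


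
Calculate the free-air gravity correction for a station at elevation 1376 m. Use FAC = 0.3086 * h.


FAC = 0.3086 * h
= 0.3086 * 1376
= 424.6336 mGal

424.6336


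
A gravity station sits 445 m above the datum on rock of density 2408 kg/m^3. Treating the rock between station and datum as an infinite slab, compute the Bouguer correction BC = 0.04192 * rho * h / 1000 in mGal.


BC = 0.04192 * rho * h / 1000
= 0.04192 * 2408 * 445 / 1000
= 44.9198 mGal

44.9198


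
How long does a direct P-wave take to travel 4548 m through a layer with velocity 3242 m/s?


t = x / V
= 4548 / 3242
= 1.4028 s

1.4028


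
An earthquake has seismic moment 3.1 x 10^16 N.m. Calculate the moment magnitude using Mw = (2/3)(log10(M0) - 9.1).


log10(M0) = log10(3.1 x 10^16) = 16.4914
Mw = 2/3 * (16.4914 - 9.1)
= 2/3 * 7.3914
= 4.93

4.93


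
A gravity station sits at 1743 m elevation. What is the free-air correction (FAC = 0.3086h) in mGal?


FAC = 0.3086 * h
= 0.3086 * 1743
= 537.8898 mGal

537.8898


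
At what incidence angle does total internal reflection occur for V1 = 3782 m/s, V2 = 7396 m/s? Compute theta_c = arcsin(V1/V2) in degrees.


V1/V2 = 3782/7396 = 0.511357
theta_c = arcsin(0.511357) = 30.7543 degrees

30.7543


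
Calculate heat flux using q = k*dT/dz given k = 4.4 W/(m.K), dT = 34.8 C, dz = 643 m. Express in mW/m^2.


q = k * dT / dz * 1000
= 4.4 * 34.8 / 643 * 1000
= 0.238134 * 1000
= 238.1337 mW/m^2

238.1337


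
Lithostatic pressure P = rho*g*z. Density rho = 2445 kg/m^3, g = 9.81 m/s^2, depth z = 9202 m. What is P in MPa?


P = rho * g * z / 1e6
= 2445 * 9.81 * 9202 / 1e6
= 220714110.9 / 1e6
= 220.7141 MPa

220.7141


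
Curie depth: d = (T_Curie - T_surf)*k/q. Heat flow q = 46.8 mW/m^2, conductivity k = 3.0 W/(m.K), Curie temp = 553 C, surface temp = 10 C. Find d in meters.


T_Curie - T_surf = 553 - 10 = 543 C
Convert q to W/m^2: 46.8 mW/m^2 = 0.0468 W/m^2
d = 543 * 3.0 / 0.0468 = 34807.69 m

34807.69


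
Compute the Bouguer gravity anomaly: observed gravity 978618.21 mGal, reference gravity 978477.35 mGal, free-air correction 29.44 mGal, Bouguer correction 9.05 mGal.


BA = g_obs - g_ref + FAC - BC
= 978618.21 - 978477.35 + 29.44 - 9.05
= 161.25 mGal

161.25


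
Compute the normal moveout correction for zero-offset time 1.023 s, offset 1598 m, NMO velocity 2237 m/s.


x/Vnmo = 1598/2237 = 0.71435
(x/Vnmo)^2 = 0.510295
t0^2 = 1.046529
sqrt(1.046529 + 0.510295) = 1.247728
dt = 1.247728 - 1.023 = 0.224728

0.224728


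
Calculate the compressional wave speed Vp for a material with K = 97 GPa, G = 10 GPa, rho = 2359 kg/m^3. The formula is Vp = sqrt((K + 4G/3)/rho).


First compute the effective modulus:
K + 4G/3 = 97e9 + 4*10e9/3 = 110333333333.33 Pa
Then divide by density:
110333333333.33 / 2359 = 46771230.7475 Pa/(kg/m^3)
Take the square root:
Vp = sqrt(46771230.7475) = 6838.95 m/s

6838.95


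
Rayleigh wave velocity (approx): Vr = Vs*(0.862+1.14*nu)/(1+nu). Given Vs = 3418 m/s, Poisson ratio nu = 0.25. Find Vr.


Numerator factor = 0.862 + 1.14*0.25 = 1.147
Denominator = 1 + 0.25 = 1.25
Vr = 3418 * 1.147 / 1.25 = 3136.36 m/s

3136.36


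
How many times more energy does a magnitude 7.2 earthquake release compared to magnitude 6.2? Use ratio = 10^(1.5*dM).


M2 - M1 = 7.2 - 6.2 = 1.0
1.5 * 1.0 = 1.5
ratio = 10^1.5 = 31.62

31.62


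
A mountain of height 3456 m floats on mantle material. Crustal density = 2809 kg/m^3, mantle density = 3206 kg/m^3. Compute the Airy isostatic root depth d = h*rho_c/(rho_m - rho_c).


rho_m - rho_c = 3206 - 2809 = 397
d = 3456 * 2809 / 397
= 9707904 / 397
= 24453.16 m

24453.16


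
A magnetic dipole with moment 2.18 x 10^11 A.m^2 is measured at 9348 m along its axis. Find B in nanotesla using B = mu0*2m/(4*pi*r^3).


m = 2.18 x 10^11 = 218000000000 A.m^2
2m = 436000000000 A.m^2
r^3 = 9348^3 = 816875952192
B = (4pi*10^-7) * 436000000000 / (4*pi * 816875952192) * 1e9
= 547893.758786 / 10265165961202.22 * 1e9
= 53.3741 nT

53.3741


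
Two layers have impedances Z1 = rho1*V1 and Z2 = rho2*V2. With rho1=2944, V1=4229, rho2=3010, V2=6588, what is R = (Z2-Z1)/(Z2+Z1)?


Z1 = 2944 * 4229 = 12450176
Z2 = 3010 * 6588 = 19829880
R = (19829880 - 12450176) / (19829880 + 12450176) = 7379704 / 32280056 = 0.2286

0.2286


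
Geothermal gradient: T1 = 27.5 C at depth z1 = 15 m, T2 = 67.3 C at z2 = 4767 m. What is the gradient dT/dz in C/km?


dT = 67.3 - 27.5 = 39.8 C
dz = 4767 - 15 = 4752 m
gradient = dT/dz * 1000 = 39.8/4752 * 1000 = 8.3754 C/km

8.3754


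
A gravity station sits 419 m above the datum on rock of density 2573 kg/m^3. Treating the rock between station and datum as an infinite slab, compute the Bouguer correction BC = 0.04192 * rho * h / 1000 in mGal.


BC = 0.04192 * rho * h / 1000
= 0.04192 * 2573 * 419 / 1000
= 45.1934 mGal

45.1934


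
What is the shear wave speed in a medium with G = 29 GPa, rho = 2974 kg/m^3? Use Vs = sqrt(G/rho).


Convert G to Pa: G = 29e9 Pa
Compute G/rho = 29e9 / 2974 = 9751176.8662
Vs = sqrt(9751176.8662) = 3122.69 m/s

3122.69


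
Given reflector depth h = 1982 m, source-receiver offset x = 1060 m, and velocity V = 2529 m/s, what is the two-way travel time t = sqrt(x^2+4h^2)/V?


x^2 + 4h^2 = 1060^2 + 4*1982^2 = 1123600 + 15713296 = 16836896
sqrt(16836896) = 4103.2787
t = 4103.2787 / 2529 = 1.6225 s

1.6225


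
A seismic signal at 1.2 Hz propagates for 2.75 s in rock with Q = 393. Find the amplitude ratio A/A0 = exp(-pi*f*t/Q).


pi*f*t/Q = pi*1.2*2.75/393 = 0.02638
A/A0 = exp(-0.02638) = 0.973965

0.973965


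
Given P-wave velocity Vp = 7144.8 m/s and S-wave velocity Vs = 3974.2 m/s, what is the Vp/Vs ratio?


Vp/Vs = 7144.8 / 3974.2
= 1.7978

1.7978


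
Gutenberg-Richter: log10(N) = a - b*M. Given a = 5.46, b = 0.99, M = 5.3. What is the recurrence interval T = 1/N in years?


log10(N) = 5.46 - 0.99*5.3 = 0.213
N = 10^0.213 = 1.633052
T = 1/N = 1/1.633052 = 0.6124 years

0.6124


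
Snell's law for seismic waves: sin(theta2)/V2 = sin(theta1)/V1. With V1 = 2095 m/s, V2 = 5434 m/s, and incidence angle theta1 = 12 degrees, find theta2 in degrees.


sin(theta1) = sin(12 deg) = 0.207912
sin(theta2) = V2/V1 * sin(theta1) = 5434/2095 * 0.207912 = 0.53928
theta2 = arcsin(0.53928) = 32.6347 degrees

32.6347


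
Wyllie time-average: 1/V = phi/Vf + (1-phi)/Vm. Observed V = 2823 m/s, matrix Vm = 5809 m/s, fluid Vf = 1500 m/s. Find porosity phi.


1/V - 1/Vm = 1/2823 - 1/5809 = 0.00018209
1/Vf - 1/Vm = 1/1500 - 1/5809 = 0.00049452
phi = 0.00018209 / 0.00049452 = 0.3682

0.3682


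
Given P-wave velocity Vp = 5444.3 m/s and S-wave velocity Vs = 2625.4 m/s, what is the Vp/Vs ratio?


Vp/Vs = 5444.3 / 2625.4
= 2.0737

2.0737


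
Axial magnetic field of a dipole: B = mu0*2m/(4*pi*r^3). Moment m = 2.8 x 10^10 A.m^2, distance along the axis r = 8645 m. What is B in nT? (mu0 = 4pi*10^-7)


m = 2.8 x 10^10 = 28000000000 A.m^2
2m = 56000000000 A.m^2
r^3 = 8645^3 = 646092936125
B = (4pi*10^-7) * 56000000000 / (4*pi * 646092936125) * 1e9
= 70371.67544 / 8119043286666.24 * 1e9
= 8.6675 nT

8.6675


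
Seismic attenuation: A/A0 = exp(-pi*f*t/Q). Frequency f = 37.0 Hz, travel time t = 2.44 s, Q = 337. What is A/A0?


pi*f*t/Q = pi*37.0*2.44/337 = 0.841611
A/A0 = exp(-0.841611) = 0.431015

0.431015


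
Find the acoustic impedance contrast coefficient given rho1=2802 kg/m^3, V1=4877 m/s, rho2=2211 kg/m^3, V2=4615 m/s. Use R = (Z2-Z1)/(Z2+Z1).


Z1 = 2802 * 4877 = 13665354
Z2 = 2211 * 4615 = 10203765
R = (10203765 - 13665354) / (10203765 + 13665354) = -3461589 / 23869119 = -0.145

-0.145


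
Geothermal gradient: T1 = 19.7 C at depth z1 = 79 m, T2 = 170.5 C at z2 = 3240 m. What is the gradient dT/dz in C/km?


dT = 170.5 - 19.7 = 150.8 C
dz = 3240 - 79 = 3161 m
gradient = dT/dz * 1000 = 150.8/3161 * 1000 = 47.7064 C/km

47.7064


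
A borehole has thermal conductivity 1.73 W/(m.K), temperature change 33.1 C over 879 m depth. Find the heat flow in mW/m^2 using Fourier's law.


q = k * dT / dz * 1000
= 1.73 * 33.1 / 879 * 1000
= 0.065146 * 1000
= 65.1456 mW/m^2

65.1456


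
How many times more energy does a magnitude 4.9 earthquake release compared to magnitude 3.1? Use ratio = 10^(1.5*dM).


M2 - M1 = 4.9 - 3.1 = 1.8
1.5 * 1.8 = 2.7
ratio = 10^2.7 = 501.19

501.19


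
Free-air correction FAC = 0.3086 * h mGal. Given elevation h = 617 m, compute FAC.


FAC = 0.3086 * h
= 0.3086 * 617
= 190.4062 mGal

190.4062


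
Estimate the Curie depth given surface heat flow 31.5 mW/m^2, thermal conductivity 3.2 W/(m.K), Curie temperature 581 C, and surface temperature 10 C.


T_Curie - T_surf = 581 - 10 = 571 C
Convert q to W/m^2: 31.5 mW/m^2 = 0.0315 W/m^2
d = 571 * 3.2 / 0.0315 = 58006.35 m

58006.35


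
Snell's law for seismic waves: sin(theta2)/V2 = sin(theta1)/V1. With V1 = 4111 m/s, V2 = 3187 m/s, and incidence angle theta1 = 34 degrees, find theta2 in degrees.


sin(theta1) = sin(34 deg) = 0.559193
sin(theta2) = V2/V1 * sin(theta1) = 3187/4111 * 0.559193 = 0.433507
theta2 = arcsin(0.433507) = 25.6903 degrees

25.6903


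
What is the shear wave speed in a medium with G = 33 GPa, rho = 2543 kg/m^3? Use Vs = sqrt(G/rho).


Convert G to Pa: G = 33e9 Pa
Compute G/rho = 33e9 / 2543 = 12976799.0562
Vs = sqrt(12976799.0562) = 3602.33 m/s

3602.33


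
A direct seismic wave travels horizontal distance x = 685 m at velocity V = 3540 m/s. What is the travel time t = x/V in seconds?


t = x / V
= 685 / 3540
= 0.1935 s

0.1935


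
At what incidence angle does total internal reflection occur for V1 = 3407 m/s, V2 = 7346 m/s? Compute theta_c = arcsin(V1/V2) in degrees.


V1/V2 = 3407/7346 = 0.46379
theta_c = arcsin(0.46379) = 27.6319 degrees

27.6319


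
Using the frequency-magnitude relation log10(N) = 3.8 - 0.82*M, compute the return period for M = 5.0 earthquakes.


log10(N) = 3.8 - 0.82*5.0 = -0.3
N = 10^-0.3 = 0.501187
T = 1/N = 1/0.501187 = 1.9953 years

1.9953


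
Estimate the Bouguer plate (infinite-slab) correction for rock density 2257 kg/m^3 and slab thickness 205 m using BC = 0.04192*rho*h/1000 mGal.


BC = 0.04192 * rho * h / 1000
= 0.04192 * 2257 * 205 / 1000
= 19.3958 mGal

19.3958


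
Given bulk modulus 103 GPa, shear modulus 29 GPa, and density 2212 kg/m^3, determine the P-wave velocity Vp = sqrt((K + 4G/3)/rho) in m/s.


First compute the effective modulus:
K + 4G/3 = 103e9 + 4*29e9/3 = 141666666666.67 Pa
Then divide by density:
141666666666.67 / 2212 = 64044605.1838 Pa/(kg/m^3)
Take the square root:
Vp = sqrt(64044605.1838) = 8002.79 m/s

8002.79


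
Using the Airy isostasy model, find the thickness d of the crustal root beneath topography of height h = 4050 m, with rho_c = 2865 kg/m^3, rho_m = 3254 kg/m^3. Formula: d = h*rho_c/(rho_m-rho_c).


rho_m - rho_c = 3254 - 2865 = 389
d = 4050 * 2865 / 389
= 11603250 / 389
= 29828.41 m

29828.41


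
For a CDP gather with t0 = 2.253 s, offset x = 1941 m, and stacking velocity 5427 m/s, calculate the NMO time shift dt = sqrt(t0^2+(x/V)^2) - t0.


x/Vnmo = 1941/5427 = 0.357656
(x/Vnmo)^2 = 0.127918
t0^2 = 5.076009
sqrt(5.076009 + 0.127918) = 2.281212
dt = 2.281212 - 2.253 = 0.028212

0.028212


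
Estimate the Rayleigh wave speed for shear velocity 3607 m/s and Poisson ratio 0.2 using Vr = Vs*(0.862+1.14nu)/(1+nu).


Numerator factor = 0.862 + 1.14*0.2 = 1.09
Denominator = 1 + 0.2 = 1.2
Vr = 3607 * 1.09 / 1.2 = 3276.36 m/s

3276.36


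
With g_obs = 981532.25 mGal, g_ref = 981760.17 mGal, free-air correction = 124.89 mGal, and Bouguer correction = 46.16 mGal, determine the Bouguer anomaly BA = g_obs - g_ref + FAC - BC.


BA = g_obs - g_ref + FAC - BC
= 981532.25 - 981760.17 + 124.89 - 46.16
= -149.19 mGal

-149.19


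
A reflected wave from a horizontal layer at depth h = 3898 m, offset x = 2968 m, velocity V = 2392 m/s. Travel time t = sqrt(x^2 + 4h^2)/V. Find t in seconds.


x^2 + 4h^2 = 2968^2 + 4*3898^2 = 8809024 + 60777616 = 69586640
sqrt(69586640) = 8341.8607
t = 8341.8607 / 2392 = 3.4874 s

3.4874


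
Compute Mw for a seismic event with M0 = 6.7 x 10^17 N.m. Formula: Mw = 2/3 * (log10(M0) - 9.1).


log10(M0) = log10(6.7 x 10^17) = 17.8261
Mw = 2/3 * (17.8261 - 9.1)
= 2/3 * 8.7261
= 5.82

5.82


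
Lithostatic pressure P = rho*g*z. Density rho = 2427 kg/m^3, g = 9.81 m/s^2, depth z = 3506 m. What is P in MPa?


P = rho * g * z / 1e6
= 2427 * 9.81 * 3506 / 1e6
= 83473898.22 / 1e6
= 83.4739 MPa

83.4739


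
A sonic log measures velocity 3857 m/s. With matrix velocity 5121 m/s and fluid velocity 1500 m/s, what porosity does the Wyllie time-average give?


1/V - 1/Vm = 1/3857 - 1/5121 = 6.399e-05
1/Vf - 1/Vm = 1/1500 - 1/5121 = 0.00047139
phi = 6.399e-05 / 0.00047139 = 0.1358

0.1358


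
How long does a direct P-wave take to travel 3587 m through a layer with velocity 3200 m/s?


t = x / V
= 3587 / 3200
= 1.1209 s

1.1209


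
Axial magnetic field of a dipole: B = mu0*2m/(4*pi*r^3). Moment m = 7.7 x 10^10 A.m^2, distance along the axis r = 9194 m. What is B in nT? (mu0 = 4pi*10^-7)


m = 7.7 x 10^10 = 77000000000 A.m^2
2m = 154000000000 A.m^2
r^3 = 9194^3 = 777165473384
B = (4pi*10^-7) * 154000000000 / (4*pi * 777165473384) * 1e9
= 193522.107461 / 9766149367227.23 * 1e9
= 19.8156 nT

19.8156


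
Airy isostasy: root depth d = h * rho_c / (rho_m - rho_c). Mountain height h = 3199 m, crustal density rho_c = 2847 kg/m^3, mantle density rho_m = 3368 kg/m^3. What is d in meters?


rho_m - rho_c = 3368 - 2847 = 521
d = 3199 * 2847 / 521
= 9107553 / 521
= 17480.91 m

17480.91


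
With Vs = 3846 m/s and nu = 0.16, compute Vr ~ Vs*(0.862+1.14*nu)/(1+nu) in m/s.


Numerator factor = 0.862 + 1.14*0.16 = 1.0444
Denominator = 1 + 0.16 = 1.16
Vr = 3846 * 1.0444 / 1.16 = 3462.73 m/s

3462.73


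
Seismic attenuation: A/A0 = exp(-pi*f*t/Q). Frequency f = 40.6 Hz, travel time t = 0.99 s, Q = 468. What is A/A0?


pi*f*t/Q = pi*40.6*0.99/468 = 0.269814
A/A0 = exp(-0.269814) = 0.763521

0.763521


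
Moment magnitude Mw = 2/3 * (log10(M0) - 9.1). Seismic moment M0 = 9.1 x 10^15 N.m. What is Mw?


log10(M0) = log10(9.1 x 10^15) = 15.959
Mw = 2/3 * (15.959 - 9.1)
= 2/3 * 6.859
= 4.57

4.57


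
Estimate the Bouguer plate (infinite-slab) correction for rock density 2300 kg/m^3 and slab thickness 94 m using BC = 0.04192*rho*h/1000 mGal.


BC = 0.04192 * rho * h / 1000
= 0.04192 * 2300 * 94 / 1000
= 9.0631 mGal

9.0631


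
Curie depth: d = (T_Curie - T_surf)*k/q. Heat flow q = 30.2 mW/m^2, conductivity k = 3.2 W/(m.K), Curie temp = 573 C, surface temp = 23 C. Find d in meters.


T_Curie - T_surf = 573 - 23 = 550 C
Convert q to W/m^2: 30.2 mW/m^2 = 0.0302 W/m^2
d = 550 * 3.2 / 0.0302 = 58278.15 m

58278.15


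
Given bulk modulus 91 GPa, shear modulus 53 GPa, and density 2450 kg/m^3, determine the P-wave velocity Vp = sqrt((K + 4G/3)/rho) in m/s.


First compute the effective modulus:
K + 4G/3 = 91e9 + 4*53e9/3 = 161666666666.67 Pa
Then divide by density:
161666666666.67 / 2450 = 65986394.5578 Pa/(kg/m^3)
Take the square root:
Vp = sqrt(65986394.5578) = 8123.2 m/s

8123.2


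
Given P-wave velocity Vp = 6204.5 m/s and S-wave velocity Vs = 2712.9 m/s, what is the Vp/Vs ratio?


Vp/Vs = 6204.5 / 2712.9
= 2.287

2.287


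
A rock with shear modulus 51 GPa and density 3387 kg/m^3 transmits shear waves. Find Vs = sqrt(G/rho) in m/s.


Convert G to Pa: G = 51e9 Pa
Compute G/rho = 51e9 / 3387 = 15057573.0735
Vs = sqrt(15057573.0735) = 3880.41 m/s

3880.41


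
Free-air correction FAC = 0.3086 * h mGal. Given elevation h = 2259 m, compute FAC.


FAC = 0.3086 * h
= 0.3086 * 2259
= 697.1274 mGal

697.1274


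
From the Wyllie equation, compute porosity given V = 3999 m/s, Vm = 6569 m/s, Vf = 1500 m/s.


1/V - 1/Vm = 1/3999 - 1/6569 = 9.783e-05
1/Vf - 1/Vm = 1/1500 - 1/6569 = 0.00051444
phi = 9.783e-05 / 0.00051444 = 0.1902

0.1902


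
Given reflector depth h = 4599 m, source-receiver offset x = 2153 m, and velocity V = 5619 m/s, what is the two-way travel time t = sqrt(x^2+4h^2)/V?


x^2 + 4h^2 = 2153^2 + 4*4599^2 = 4635409 + 84603204 = 89238613
sqrt(89238613) = 9446.6191
t = 9446.6191 / 5619 = 1.6812 s

1.6812


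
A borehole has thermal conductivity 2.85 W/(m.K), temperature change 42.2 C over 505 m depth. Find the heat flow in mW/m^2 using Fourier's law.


q = k * dT / dz * 1000
= 2.85 * 42.2 / 505 * 1000
= 0.238158 * 1000
= 238.1584 mW/m^2

238.1584


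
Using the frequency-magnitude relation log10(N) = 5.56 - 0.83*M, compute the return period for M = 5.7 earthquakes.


log10(N) = 5.56 - 0.83*5.7 = 0.829
N = 10^0.829 = 6.74528
T = 1/N = 1/6.74528 = 0.1483 years

0.1483


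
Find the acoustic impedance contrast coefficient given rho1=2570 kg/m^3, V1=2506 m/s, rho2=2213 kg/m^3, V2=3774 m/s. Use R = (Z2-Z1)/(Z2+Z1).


Z1 = 2570 * 2506 = 6440420
Z2 = 2213 * 3774 = 8351862
R = (8351862 - 6440420) / (8351862 + 6440420) = 1911442 / 14792282 = 0.1292

0.1292


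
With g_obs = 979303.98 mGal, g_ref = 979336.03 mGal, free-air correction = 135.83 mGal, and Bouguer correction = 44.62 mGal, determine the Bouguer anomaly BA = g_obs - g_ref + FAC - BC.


BA = g_obs - g_ref + FAC - BC
= 979303.98 - 979336.03 + 135.83 - 44.62
= 59.16 mGal

59.16


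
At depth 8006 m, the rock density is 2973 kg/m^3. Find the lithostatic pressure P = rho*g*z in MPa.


P = rho * g * z / 1e6
= 2973 * 9.81 * 8006 / 1e6
= 233496030.78 / 1e6
= 233.496 MPa

233.496


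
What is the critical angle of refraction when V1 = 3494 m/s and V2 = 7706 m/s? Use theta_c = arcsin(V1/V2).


V1/V2 = 3494/7706 = 0.453413
theta_c = arcsin(0.453413) = 26.9629 degrees

26.9629


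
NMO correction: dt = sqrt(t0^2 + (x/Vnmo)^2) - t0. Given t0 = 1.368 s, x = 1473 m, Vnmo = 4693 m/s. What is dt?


x/Vnmo = 1473/4693 = 0.313872
(x/Vnmo)^2 = 0.098515
t0^2 = 1.871424
sqrt(1.871424 + 0.098515) = 1.403545
dt = 1.403545 - 1.368 = 0.035545

0.035545


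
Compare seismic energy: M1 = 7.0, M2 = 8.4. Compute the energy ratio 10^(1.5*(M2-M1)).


M2 - M1 = 8.4 - 7.0 = 1.4
1.5 * 1.4 = 2.1
ratio = 10^2.1 = 125.89

125.89


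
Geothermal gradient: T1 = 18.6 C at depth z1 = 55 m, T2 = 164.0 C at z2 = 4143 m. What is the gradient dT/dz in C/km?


dT = 164.0 - 18.6 = 145.4 C
dz = 4143 - 55 = 4088 m
gradient = dT/dz * 1000 = 145.4/4088 * 1000 = 35.5675 C/km

35.5675


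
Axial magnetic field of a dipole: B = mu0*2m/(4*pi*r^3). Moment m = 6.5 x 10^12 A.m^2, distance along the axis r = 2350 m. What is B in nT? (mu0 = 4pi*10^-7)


m = 6.5 x 10^12 = 6500000000000 A.m^2
2m = 13000000000000 A.m^2
r^3 = 2350^3 = 12977875000
B = (4pi*10^-7) * 13000000000000 / (4*pi * 12977875000) * 1e9
= 16336281.798667 / 163084787036.83 * 1e9
= 100170.4825 nT

100170.4825


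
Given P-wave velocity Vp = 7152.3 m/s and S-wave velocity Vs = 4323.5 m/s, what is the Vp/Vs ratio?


Vp/Vs = 7152.3 / 4323.5
= 1.6543

1.6543


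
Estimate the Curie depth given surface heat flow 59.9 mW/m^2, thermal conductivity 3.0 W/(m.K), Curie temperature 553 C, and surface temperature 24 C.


T_Curie - T_surf = 553 - 24 = 529 C
Convert q to W/m^2: 59.9 mW/m^2 = 0.0599 W/m^2
d = 529 * 3.0 / 0.0599 = 26494.16 m

26494.16


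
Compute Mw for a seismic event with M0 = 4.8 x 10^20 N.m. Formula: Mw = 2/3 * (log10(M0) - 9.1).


log10(M0) = log10(4.8 x 10^20) = 20.6812
Mw = 2/3 * (20.6812 - 9.1)
= 2/3 * 11.5812
= 7.72

7.72


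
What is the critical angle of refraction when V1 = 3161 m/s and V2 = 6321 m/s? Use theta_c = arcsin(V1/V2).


V1/V2 = 3161/6321 = 0.500079
theta_c = arcsin(0.500079) = 30.0052 degrees

30.0052


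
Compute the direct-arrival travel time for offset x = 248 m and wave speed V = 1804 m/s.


t = x / V
= 248 / 1804
= 0.1375 s

0.1375


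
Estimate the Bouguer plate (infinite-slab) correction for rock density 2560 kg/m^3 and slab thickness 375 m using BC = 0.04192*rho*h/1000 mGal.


BC = 0.04192 * rho * h / 1000
= 0.04192 * 2560 * 375 / 1000
= 40.2432 mGal

40.2432


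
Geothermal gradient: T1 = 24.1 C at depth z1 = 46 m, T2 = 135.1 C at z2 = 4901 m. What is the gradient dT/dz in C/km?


dT = 135.1 - 24.1 = 111.0 C
dz = 4901 - 46 = 4855 m
gradient = dT/dz * 1000 = 111.0/4855 * 1000 = 22.863 C/km

22.863


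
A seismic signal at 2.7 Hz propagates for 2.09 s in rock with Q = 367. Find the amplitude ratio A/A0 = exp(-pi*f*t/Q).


pi*f*t/Q = pi*2.7*2.09/367 = 0.048305
A/A0 = exp(-0.048305) = 0.952843

0.952843


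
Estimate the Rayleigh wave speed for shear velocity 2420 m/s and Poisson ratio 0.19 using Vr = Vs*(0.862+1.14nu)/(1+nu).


Numerator factor = 0.862 + 1.14*0.19 = 1.0786
Denominator = 1 + 0.19 = 1.19
Vr = 2420 * 1.0786 / 1.19 = 2193.46 m/s

2193.46


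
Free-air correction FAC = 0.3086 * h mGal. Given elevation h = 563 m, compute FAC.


FAC = 0.3086 * h
= 0.3086 * 563
= 173.7418 mGal

173.7418


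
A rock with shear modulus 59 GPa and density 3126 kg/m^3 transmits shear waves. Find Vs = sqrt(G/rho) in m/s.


Convert G to Pa: G = 59e9 Pa
Compute G/rho = 59e9 / 3126 = 18873960.3327
Vs = sqrt(18873960.3327) = 4344.42 m/s

4344.42


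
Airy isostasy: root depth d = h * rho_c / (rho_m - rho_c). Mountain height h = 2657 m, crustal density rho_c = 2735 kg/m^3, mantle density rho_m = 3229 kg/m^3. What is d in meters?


rho_m - rho_c = 3229 - 2735 = 494
d = 2657 * 2735 / 494
= 7266895 / 494
= 14710.31 m

14710.31


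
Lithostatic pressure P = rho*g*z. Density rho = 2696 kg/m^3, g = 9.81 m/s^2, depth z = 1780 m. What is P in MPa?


P = rho * g * z / 1e6
= 2696 * 9.81 * 1780 / 1e6
= 47077012.8 / 1e6
= 47.077 MPa

47.077


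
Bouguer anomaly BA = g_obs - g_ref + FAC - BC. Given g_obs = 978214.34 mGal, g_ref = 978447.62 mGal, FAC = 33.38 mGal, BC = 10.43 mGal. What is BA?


BA = g_obs - g_ref + FAC - BC
= 978214.34 - 978447.62 + 33.38 - 10.43
= -210.33 mGal

-210.33
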